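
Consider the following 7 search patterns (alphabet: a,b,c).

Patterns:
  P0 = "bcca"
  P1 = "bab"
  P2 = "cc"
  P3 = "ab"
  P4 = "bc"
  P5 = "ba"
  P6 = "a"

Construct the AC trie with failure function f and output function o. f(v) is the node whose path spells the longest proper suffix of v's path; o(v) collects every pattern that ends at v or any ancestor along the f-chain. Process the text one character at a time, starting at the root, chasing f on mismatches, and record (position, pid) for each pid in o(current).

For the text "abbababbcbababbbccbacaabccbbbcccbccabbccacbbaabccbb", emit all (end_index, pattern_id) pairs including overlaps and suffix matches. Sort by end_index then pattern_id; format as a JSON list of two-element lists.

Build automaton:
Trie (insert patterns):
  n0 'ε': a→9 b→1 c→7
  n1 'b': a→5 c→2
  n2 'bc': c→3  [P4 ends]
  n3 'bcc': a→4
  n4 'bcca': ·  [P0 ends]
  n5 'ba': b→6  [P5 ends]
  n6 'bab': ·  [P1 ends]
  n7 'c': c→8
  n8 'cc': ·  [P2 ends]
  n9 'a': b→10  [P6 ends]
  n10 'ab': ·  [P3 ends]

Failure links (BFS by depth):
  fail(1) 'b': from fail(0)=0 chase 'b': 0 ⇒ 0;  out=∅∪out(0)=∅
  fail(7) 'c': from fail(0)=0 chase 'c': 0 ⇒ 0;  out=∅∪out(0)=∅
  fail(9) 'a': from fail(0)=0 chase 'a': 0 ⇒ 0;  out={6}∪out(0)={6}
  fail(2) 'bc': from fail(1)=0 chase 'c': 0 ⇒ 7;  out={4}∪out(7)={4}
  fail(5) 'ba': from fail(1)=0 chase 'a': 0 ⇒ 9;  out={5}∪out(9)={5,6}
  fail(8) 'cc': from fail(7)=0 chase 'c': 0 ⇒ 7;  out={2}∪out(7)={2}
  fail(10) 'ab': from fail(9)=0 chase 'b': 0 ⇒ 1;  out={3}∪out(1)={3}
  fail(3) 'bcc': from fail(2)=7 chase 'c': 7 ⇒ 8;  out=∅∪out(8)={2}
  fail(6) 'bab': from fail(5)=9 chase 'b': 9 ⇒ 10;  out={1}∪out(10)={1,3}
  fail(4) 'bcca': from fail(3)=8 chase 'a': 8→7→0 ⇒ 9;  out={0}∪out(9)={0,6}

Scan:
i=0 'a': node 0→9  emit P6@[0:0]
i=1 'b': node 9→10  emit P3@[0:1]
i=2 'b': node 10→1 (fail-walked)
i=3 'a': node 1→5  emit P5@[2:3],P6@[3:3]
i=4 'b': node 5→6  emit P1@[2:4],P3@[3:4]
i=5 'a': node 6→5 (fail-walked)  emit P5@[4:5],P6@[5:5]
i=6 'b': node 5→6  emit P1@[4:6],P3@[5:6]
i=7 'b': node 6→1 (fail-walked)
i=8 'c': node 1→2  emit P4@[7:8]
i=9 'b': node 2→1 (fail-walked)
i=10 'a': node 1→5  emit P5@[9:10],P6@[10:10]
i=11 'b': node 5→6  emit P1@[9:11],P3@[10:11]
i=12 'a': node 6→5 (fail-walked)  emit P5@[11:12],P6@[12:12]
i=13 'b': node 5→6  emit P1@[11:13],P3@[12:13]
i=14 'b': node 6→1 (fail-walked)
i=15 'b': node 1→1 (fail-walked)
i=16 'c': node 1→2  emit P4@[15:16]
i=17 'c': node 2→3  emit P2@[16:17]
i=18 'b': node 3→1 (fail-walked)
i=19 'a': node 1→5  emit P5@[18:19],P6@[19:19]
i=20 'c': node 5→7 (fail-walked)
i=21 'a': node 7→9 (fail-walked)  emit P6@[21:21]
i=22 'a': node 9→9 (fail-walked)  emit P6@[22:22]
i=23 'b': node 9→10  emit P3@[22:23]
i=24 'c': node 10→2 (fail-walked)  emit P4@[23:24]
i=25 'c': node 2→3  emit P2@[24:25]
i=26 'b': node 3→1 (fail-walked)
i=27 'b': node 1→1 (fail-walked)
i=28 'b': node 1→1 (fail-walked)
i=29 'c': node 1→2  emit P4@[28:29]
i=30 'c': node 2→3  emit P2@[29:30]
i=31 'c': node 3→8 (fail-walked)  emit P2@[30:31]
i=32 'b': node 8→1 (fail-walked)
i=33 'c': node 1→2  emit P4@[32:33]
i=34 'c': node 2→3  emit P2@[33:34]
i=35 'a': node 3→4  emit P0@[32:35],P6@[35:35]
i=36 'b': node 4→10 (fail-walked)  emit P3@[35:36]
i=37 'b': node 10→1 (fail-walked)
i=38 'c': node 1→2  emit P4@[37:38]
i=39 'c': node 2→3  emit P2@[38:39]
i=40 'a': node 3→4  emit P0@[37:40],P6@[40:40]
i=41 'c': node 4→7 (fail-walked)
i=42 'b': node 7→1 (fail-walked)
i=43 'b': node 1→1 (fail-walked)
i=44 'a': node 1→5  emit P5@[43:44],P6@[44:44]
i=45 'a': node 5→9 (fail-walked)  emit P6@[45:45]
i=46 'b': node 9→10  emit P3@[45:46]
i=47 'c': node 10→2 (fail-walked)  emit P4@[46:47]
i=48 'c': node 2→3  emit P2@[47:48]
i=49 'b': node 3→1 (fail-walked)
i=50 'b': node 1→1 (fail-walked)

Matches: [[0,6],[1,3],[3,5],[3,6],[4,1],[4,3],[5,5],[5,6],[6,1],[6,3],[8,4],[10,5],[10,6],[11,1],[11,3],[12,5],[12,6],[13,1],[13,3],[16,4],[17,2],[19,5],[19,6],[21,6],[22,6],[23,3],[24,4],[25,2],[29,4],[30,2],[31,2],[33,4],[34,2],[35,0],[35,6],[36,3],[38,4],[39,2],[40,0],[40,6],[44,5],[44,6],[45,6],[46,3],[47,4],[48,2]]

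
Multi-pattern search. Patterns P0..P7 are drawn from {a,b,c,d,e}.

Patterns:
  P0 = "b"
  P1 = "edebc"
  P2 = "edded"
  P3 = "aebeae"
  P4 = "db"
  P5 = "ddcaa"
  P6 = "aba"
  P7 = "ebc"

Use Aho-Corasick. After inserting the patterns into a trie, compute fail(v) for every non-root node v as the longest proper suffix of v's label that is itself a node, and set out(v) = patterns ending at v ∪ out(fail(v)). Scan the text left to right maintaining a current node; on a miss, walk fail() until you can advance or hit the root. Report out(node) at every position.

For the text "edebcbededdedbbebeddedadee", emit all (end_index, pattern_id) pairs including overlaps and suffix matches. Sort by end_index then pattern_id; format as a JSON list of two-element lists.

Build automaton:
Trie (insert patterns):
  0='ε' goto a→10 b→1 d→16 e→2
  1='b' goto ·  ←P0
  2='e' goto b→24 d→3
  3='ed' goto d→7 e→4
  4='ede' goto b→5
  5='edeb' goto c→6
  6='edebc' goto ·  ←P1
  7='edd' goto e→8
  8='edde' goto d→9
  9='edded' goto ·  ←P2
  10='a' goto b→22 e→11
  11='ae' goto b→12
  12='aeb' goto e→13
  13='aebe' goto a→14
  14='aebea' goto e→15
  15='aebeae' goto ·  ←P3
  16='d' goto b→17 d→18
  17='db' goto ·  ←P4
  18='dd' goto c→19
  19='ddc' goto a→20
  20='ddca' goto a→21
  21='ddcaa' goto ·  ←P5
  22='ab' goto a→23
  23='aba' goto ·  ←P6
  24='eb' goto c→25
  25='ebc' goto ·  ←P7

Failure links (BFS by depth):
  fail(1) 'b': from fail(0)=0 chase 'b': 0 ⇒ 0;  out={0}∪out(0)={0}
  fail(2) 'e': from fail(0)=0 chase 'e': 0 ⇒ 0;  out=∅∪out(0)=∅
  fail(10) 'a': from fail(0)=0 chase 'a': 0 ⇒ 0;  out=∅∪out(0)=∅
  fail(16) 'd': from fail(0)=0 chase 'd': 0 ⇒ 0;  out=∅∪out(0)=∅
  fail(3) 'ed': from fail(2)=0 chase 'd': 0 ⇒ 16;  out=∅∪out(16)=∅
  fail(11) 'ae': from fail(10)=0 chase 'e': 0 ⇒ 2;  out=∅∪out(2)=∅
  fail(17) 'db': from fail(16)=0 chase 'b': 0 ⇒ 1;  out={4}∪out(1)={0,4}
  fail(18) 'dd': from fail(16)=0 chase 'd': 0 ⇒ 16;  out=∅∪out(16)=∅
  fail(22) 'ab': from fail(10)=0 chase 'b': 0 ⇒ 1;  out=∅∪out(1)={0}
  fail(24) 'eb': from fail(2)=0 chase 'b': 0 ⇒ 1;  out=∅∪out(1)={0}
  fail(4) 'ede': from fail(3)=16 chase 'e': 16→0 ⇒ 2;  out=∅∪out(2)=∅
  fail(7) 'edd': from fail(3)=16 chase 'd': 16 ⇒ 18;  out=∅∪out(18)=∅
  fail(12) 'aeb': from fail(11)=2 chase 'b': 2 ⇒ 24;  out=∅∪out(24)={0}
  fail(19) 'ddc': from fail(18)=16 chase 'c': 16→0 ⇒ 0;  out=∅∪out(0)=∅
  fail(23) 'aba': from fail(22)=1 chase 'a': 1→0 ⇒ 10;  out={6}∪out(10)={6}
  fail(25) 'ebc': from fail(24)=1 chase 'c': 1→0 ⇒ 0;  out={7}∪out(0)={7}
  fail(5) 'edeb': from fail(4)=2 chase 'b': 2 ⇒ 24;  out=∅∪out(24)={0}
  fail(8) 'edde': from fail(7)=18 chase 'e': 18→16→0 ⇒ 2;  out=∅∪out(2)=∅
  fail(13) 'aebe': from fail(12)=24 chase 'e': 24→1→0 ⇒ 2;  out=∅∪out(2)=∅
  fail(20) 'ddca': from fail(19)=0 chase 'a': 0 ⇒ 10;  out=∅∪out(10)=∅
  fail(6) 'edebc': from fail(5)=24 chase 'c': 24 ⇒ 25;  out={1}∪out(25)={1,7}
  fail(9) 'edded': from fail(8)=2 chase 'd': 2 ⇒ 3;  out={2}∪out(3)={2}
  fail(14) 'aebea': from fail(13)=2 chase 'a': 2→0 ⇒ 10;  out=∅∪out(10)=∅
  fail(21) 'ddcaa': from fail(20)=10 chase 'a': 10→0 ⇒ 10;  out={5}∪out(10)={5}
  fail(15) 'aebeae': from fail(14)=10 chase 'e': 10 ⇒ 11;  out={3}∪out(11)={3}

Scan:
pos 0 'e': at 2
pos 1 'd': at 3
pos 2 'e': at 4
pos 3 'b': at 5  → match P0@[3:3]
pos 4 'c': at 6  → match P1@[0:4],P7@[2:4]
pos 5 'b': at 1 (fail-walked)  → match P0@[5:5]
pos 6 'e': at 2 (fail-walked)
pos 7 'd': at 3
pos 8 'e': at 4
pos 9 'd': at 3 (fail-walked)
pos 10 'd': at 7
pos 11 'e': at 8
pos 12 'd': at 9  → match P2@[8:12]
pos 13 'b': at 17 (fail-walked)  → match P0@[13:13],P4@[12:13]
pos 14 'b': at 1 (fail-walked)  → match P0@[14:14]
pos 15 'e': at 2 (fail-walked)
pos 16 'b': at 24  → match P0@[16:16]
pos 17 'e': at 2 (fail-walked)
pos 18 'd': at 3
pos 19 'd': at 7
pos 20 'e': at 8
pos 21 'd': at 9  → match P2@[17:21]
pos 22 'a': at 10 (fail-walked)
pos 23 'd': at 16 (fail-walked)
pos 24 'e': at 2 (fail-walked)
pos 25 'e': at 2 (fail-walked)

All matches (sorted): [[3,0],[4,1],[4,7],[5,0],[12,2],[13,0],[13,4],[14,0],[16,0],[21,2]]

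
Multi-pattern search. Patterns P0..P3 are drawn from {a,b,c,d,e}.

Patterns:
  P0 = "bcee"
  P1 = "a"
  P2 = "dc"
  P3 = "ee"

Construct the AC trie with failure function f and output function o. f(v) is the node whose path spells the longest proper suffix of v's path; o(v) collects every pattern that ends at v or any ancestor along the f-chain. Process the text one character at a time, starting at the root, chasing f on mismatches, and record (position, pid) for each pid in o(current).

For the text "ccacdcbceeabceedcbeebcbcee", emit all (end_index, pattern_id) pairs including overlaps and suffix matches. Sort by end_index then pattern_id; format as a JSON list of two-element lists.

Build:
Trie nodes:
  0='ε' goto a→5 b→1 d→6 e→8
  1='b' goto c→2
  2='bc' goto e→3
  3='bce' goto e→4
  4='bcee' goto ·  [P0 ends]
  5='a' goto ·  [P1 ends]
  6='d' goto c→7
  7='dc' goto ·  [P2 ends]
  8='e' goto e→9
  9='ee' goto ·  [P3 ends]

BFS fail/out derivation:
  n1('b'): parent n0 fail=0; on 'b' 0 → fail=0;  out ∅∪∅=∅
  n5('a'): parent n0 fail=0; on 'a' 0 → fail=0;  out {1}∪∅={1}
  n6('d'): parent n0 fail=0; on 'd' 0 → fail=0;  out ∅∪∅=∅
  n8('e'): parent n0 fail=0; on 'e' 0 → fail=0;  out ∅∪∅=∅
  n2('bc'): parent n1 fail=0; on 'c' 0 → fail=0;  out ∅∪∅=∅
  n7('dc'): parent n6 fail=0; on 'c' 0 → fail=0;  out {2}∪∅={2}
  n9('ee'): parent n8 fail=0; on 'e' 0 → fail=8;  out {3}∪∅={3}
  n3('bce'): parent n2 fail=0; on 'e' 0 → fail=8;  out ∅∪∅=∅
  n4('bcee'): parent n3 fail=8; on 'e' 8 → fail=9;  out {0}∪{3}={0,3}

Scan:
i=0 'c': node 0→0
i=1 'c': node 0→0
i=2 'a': node 0→5  emit P1@[2:2]
i=3 'c': node 5→0 (fail-walked)
i=4 'd': node 0→6
i=5 'c': node 6→7  emit P2@[4:5]
i=6 'b': node 7→1 (fail-walked)
i=7 'c': node 1→2
i=8 'e': node 2→3
i=9 'e': node 3→4  emit P0@[6:9],P3@[8:9]
i=10 'a': node 4→5 (fail-walked)  emit P1@[10:10]
i=11 'b': node 5→1 (fail-walked)
i=12 'c': node 1→2
i=13 'e': node 2→3
i=14 'e': node 3→4  emit P0@[11:14],P3@[13:14]
i=15 'd': node 4→6 (fail-walked)
i=16 'c': node 6→7  emit P2@[15:16]
i=17 'b': node 7→1 (fail-walked)
i=18 'e': node 1→8 (fail-walked)
i=19 'e': node 8→9  emit P3@[18:19]
i=20 'b': node 9→1 (fail-walked)
i=21 'c': node 1→2
i=22 'b': node 2→1 (fail-walked)
i=23 'c': node 1→2
i=24 'e': node 2→3
i=25 'e': node 3→4  emit P0@[22:25],P3@[24:25]

All matches (sorted): [[2,1],[5,2],[9,0],[9,3],[10,1],[14,0],[14,3],[16,2],[19,3],[25,0],[25,3]]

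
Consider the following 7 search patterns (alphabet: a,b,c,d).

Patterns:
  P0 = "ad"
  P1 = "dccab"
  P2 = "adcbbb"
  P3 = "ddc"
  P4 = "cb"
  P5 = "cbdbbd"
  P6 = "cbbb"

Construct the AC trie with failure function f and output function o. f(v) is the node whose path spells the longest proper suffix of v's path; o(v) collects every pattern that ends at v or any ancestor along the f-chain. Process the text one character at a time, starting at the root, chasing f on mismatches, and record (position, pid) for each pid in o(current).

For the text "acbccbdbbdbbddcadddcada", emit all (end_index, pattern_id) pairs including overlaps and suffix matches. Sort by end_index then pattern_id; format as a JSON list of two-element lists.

Construct AC machine:
Trie (insert patterns):
  n0 'ε': a→1 c→14 d→3
  n1 'a': d→2
  n2 'ad': c→8  ←P0
  n3 'd': c→4 d→12
  n4 'dc': c→5
  n5 'dcc': a→6
  n6 'dcca': b→7
  n7 'dccab': ·  ←P1
  n8 'adc': b→9
  n9 'adcb': b→10
  n10 'adcbb': b→11
  n11 'adcbbb': ·  ←P2
  n12 'dd': c→13
  n13 'ddc': ·  ←P3
  n14 'c': b→15
  n15 'cb': b→20 d→16  ←P4
  n16 'cbd': b→17
  n17 'cbdb': b→18
  n18 'cbdbb': d→19
  n19 'cbdbbd': ·  ←P5
  n20 'cbb': b→21
  n21 'cbbb': ·  ←P6

Failure links (BFS by depth):
  n1('a'): parent n0 fail=0; on 'a' 0 → fail=0;  out ∅∪∅=∅
  n3('d'): parent n0 fail=0; on 'd' 0 → fail=0;  out ∅∪∅=∅
  n14('c'): parent n0 fail=0; on 'c' 0 → fail=0;  out ∅∪∅=∅
  n2('ad'): parent n1 fail=0; on 'd' 0 → fail=3;  out {0}∪∅={0}
  n4('dc'): parent n3 fail=0; on 'c' 0 → fail=14;  out ∅∪∅=∅
  n12('dd'): parent n3 fail=0; on 'd' 0 → fail=3;  out ∅∪∅=∅
  n15('cb'): parent n14 fail=0; on 'b' 0 → fail=0;  out {4}∪∅={4}
  n5('dcc'): parent n4 fail=14; on 'c' 14→0 → fail=14;  out ∅∪∅=∅
  n8('adc'): parent n2 fail=3; on 'c' 3 → fail=4;  out ∅∪∅=∅
  n13('ddc'): parent n12 fail=3; on 'c' 3 → fail=4;  out {3}∪∅={3}
  n16('cbd'): parent n15 fail=0; on 'd' 0 → fail=3;  out ∅∪∅=∅
  n20('cbb'): parent n15 fail=0; on 'b' 0 → fail=0;  out ∅∪∅=∅
  n6('dcca'): parent n5 fail=14; on 'a' 14→0 → fail=1;  out ∅∪∅=∅
  n9('adcb'): parent n8 fail=4; on 'b' 4→14 → fail=15;  out ∅∪{4}={4}
  n17('cbdb'): parent n16 fail=3; on 'b' 3→0 → fail=0;  out ∅∪∅=∅
  n21('cbbb'): parent n20 fail=0; on 'b' 0 → fail=0;  out {6}∪∅={6}
  n7('dccab'): parent n6 fail=1; on 'b' 1→0 → fail=0;  out {1}∪∅={1}
  n10('adcbb'): parent n9 fail=15; on 'b' 15 → fail=20;  out ∅∪∅=∅
  n18('cbdbb'): parent n17 fail=0; on 'b' 0 → fail=0;  out ∅∪∅=∅
  n11('adcbbb'): parent n10 fail=20; on 'b' 20 → fail=21;  out {2}∪{6}={2,6}
  n19('cbdbbd'): parent n18 fail=0; on 'd' 0 → fail=3;  out {5}∪∅={5}

Run:
pos 0 'a': at 1
pos 1 'c': at 14 (fail-walked)
pos 2 'b': at 15  emit P4@[1:2]
pos 3 'c': at 14 (fail-walked)
pos 4 'c': at 14 (fail-walked)
pos 5 'b': at 15  emit P4@[4:5]
pos 6 'd': at 16
pos 7 'b': at 17
pos 8 'b': at 18
pos 9 'd': at 19  emit P5@[4:9]
pos 10 'b': at 0 (fail-walked)
pos 11 'b': at 0
pos 12 'd': at 3
pos 13 'd': at 12
pos 14 'c': at 13  emit P3@[12:14]
pos 15 'a': at 1 (fail-walked)
pos 16 'd': at 2  emit P0@[15:16]
pos 17 'd': at 12 (fail-walked)
pos 18 'd': at 12 (fail-walked)
pos 19 'c': at 13  emit P3@[17:19]
pos 20 'a': at 1 (fail-walked)
pos 21 'd': at 2  emit P0@[20:21]
pos 22 'a': at 1 (fail-walked)

All matches (sorted): [[2,4],[5,4],[9,5],[14,3],[16,0],[19,3],[21,0]]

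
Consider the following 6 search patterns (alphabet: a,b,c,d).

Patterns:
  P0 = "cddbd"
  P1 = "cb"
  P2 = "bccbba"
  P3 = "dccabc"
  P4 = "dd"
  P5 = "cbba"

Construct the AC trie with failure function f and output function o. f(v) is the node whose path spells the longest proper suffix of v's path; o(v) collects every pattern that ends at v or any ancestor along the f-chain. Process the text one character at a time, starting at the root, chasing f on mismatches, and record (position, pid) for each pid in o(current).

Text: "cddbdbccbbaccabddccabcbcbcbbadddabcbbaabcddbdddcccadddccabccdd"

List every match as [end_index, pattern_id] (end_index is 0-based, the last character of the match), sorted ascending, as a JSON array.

Build:
Trie nodes:
  n0 'ε': b→7 c→1 d→13
  n1 'c': b→6 d→2
  n2 'cd': d→3
  n3 'cdd': b→4
  n4 'cddb': d→5
  n5 'cddbd': ·  ←P0
  n6 'cb': b→20  ←P1
  n7 'b': c→8
  n8 'bc': c→9
  n9 'bcc': b→10
  n10 'bccb': b→11
  n11 'bccbb': a→12
  n12 'bccbba': ·  ←P2
  n13 'd': c→14 d→19
  n14 'dc': c→15
  n15 'dcc': a→16
  n16 'dcca': b→17
  n17 'dccab': c→18
  n18 'dccabc': ·  ←P3
  n19 'dd': ·  ←P4
  n20 'cbb': a→21
  n21 'cbba': ·  ←P5

BFS fail/out derivation:
  fail(1) 'c': from fail(0)=0 chase 'c': 0 ⇒ 0;  out=∅∪out(0)=∅
  fail(7) 'b': from fail(0)=0 chase 'b': 0 ⇒ 0;  out=∅∪out(0)=∅
  fail(13) 'd': from fail(0)=0 chase 'd': 0 ⇒ 0;  out=∅∪out(0)=∅
  fail(2) 'cd': from fail(1)=0 chase 'd': 0 ⇒ 13;  out=∅∪out(13)=∅
  fail(6) 'cb': from fail(1)=0 chase 'b': 0 ⇒ 7;  out={1}∪out(7)={1}
  fail(8) 'bc': from fail(7)=0 chase 'c': 0 ⇒ 1;  out=∅∪out(1)=∅
  fail(14) 'dc': from fail(13)=0 chase 'c': 0 ⇒ 1;  out=∅∪out(1)=∅
  fail(19) 'dd': from fail(13)=0 chase 'd': 0 ⇒ 13;  out={4}∪out(13)={4}
  fail(3) 'cdd': from fail(2)=13 chase 'd': 13 ⇒ 19;  out=∅∪out(19)={4}
  fail(9) 'bcc': from fail(8)=1 chase 'c': 1→0 ⇒ 1;  out=∅∪out(1)=∅
  fail(15) 'dcc': from fail(14)=1 chase 'c': 1→0 ⇒ 1;  out=∅∪out(1)=∅
  fail(20) 'cbb': from fail(6)=7 chase 'b': 7→0 ⇒ 7;  out=∅∪out(7)=∅
  fail(4) 'cddb': from fail(3)=19 chase 'b': 19→13→0 ⇒ 7;  out=∅∪out(7)=∅
  fail(10) 'bccb': from fail(9)=1 chase 'b': 1 ⇒ 6;  out=∅∪out(6)={1}
  fail(16) 'dcca': from fail(15)=1 chase 'a': 1→0 ⇒ 0;  out=∅∪out(0)=∅
  fail(21) 'cbba': from fail(20)=7 chase 'a': 7→0 ⇒ 0;  out={5}∪out(0)={5}
  fail(5) 'cddbd': from fail(4)=7 chase 'd': 7→0 ⇒ 13;  out={0}∪out(13)={0}
  fail(11) 'bccbb': from fail(10)=6 chase 'b': 6 ⇒ 20;  out=∅∪out(20)=∅
  fail(17) 'dccab': from fail(16)=0 chase 'b': 0 ⇒ 7;  out=∅∪out(7)=∅
  fail(12) 'bccbba': from fail(11)=20 chase 'a': 20 ⇒ 21;  out={2}∪out(21)={2,5}
  fail(18) 'dccabc': from fail(17)=7 chase 'c': 7 ⇒ 8;  out={3}∪out(8)={3}

Scan:
i=0 'c': node 0→1
i=1 'd': node 1→2
i=2 'd': node 2→3  ** P4@[1:2]
i=3 'b': node 3→4
i=4 'd': node 4→5  ** P0@[0:4]
i=5 'b': node 5→7 ·f
i=6 'c': node 7→8
i=7 'c': node 8→9
i=8 'b': node 9→10  ** P1@[7:8]
i=9 'b': node 10→11
i=10 'a': node 11→12  ** P2@[5:10],P5@[7:10]
i=11 'c': node 12→1 ·f
i=12 'c': node 1→1 ·f
i=13 'a': node 1→0 ·f
i=14 'b': node 0→7
i=15 'd': node 7→13 ·f
i=16 'd': node 13→19  ** P4@[15:16]
i=17 'c': node 19→14 ·f
i=18 'c': node 14→15
i=19 'a': node 15→16
i=20 'b': node 16→17
i=21 'c': node 17→18  ** P3@[16:21]
i=22 'b': node 18→6 ·f  ** P1@[21:22]
i=23 'c': node 6→8 ·f
i=24 'b': node 8→6 ·f  ** P1@[23:24]
i=25 'c': node 6→8 ·f
i=26 'b': node 8→6 ·f  ** P1@[25:26]
i=27 'b': node 6→20
i=28 'a': node 20→21  ** P5@[25:28]
i=29 'd': node 21→13 ·f
i=30 'd': node 13→19  ** P4@[29:30]
i=31 'd': node 19→19 ·f  ** P4@[30:31]
i=32 'a': node 19→0 ·f
i=33 'b': node 0→7
i=34 'c': node 7→8
i=35 'b': node 8→6 ·f  ** P1@[34:35]
i=36 'b': node 6→20
i=37 'a': node 20→21  ** P5@[34:37]
i=38 'a': node 21→0 ·f
i=39 'b': node 0→7
i=40 'c': node 7→8
i=41 'd': node 8→2 ·f
i=42 'd': node 2→3  ** P4@[41:42]
i=43 'b': node 3→4
i=44 'd': node 4→5  ** P0@[40:44]
i=45 'd': node 5→19 ·f  ** P4@[44:45]
i=46 'd': node 19→19 ·f  ** P4@[45:46]
i=47 'c': node 19→14 ·f
i=48 'c': node 14→15
i=49 'c': node 15→1 ·f
i=50 'a': node 1→0 ·f
i=51 'd': node 0→13
i=52 'd': node 13→19  ** P4@[51:52]
i=53 'd': node 19→19 ·f  ** P4@[52:53]
i=54 'c': node 19→14 ·f
i=55 'c': node 14→15
i=56 'a': node 15→16
i=57 'b': node 16→17
i=58 'c': node 17→18  ** P3@[53:58]
i=59 'c': node 18→9 ·f
i=60 'd': node 9→2 ·f
i=61 'd': node 2→3  ** P4@[60:61]

Matches: [[2,4],[4,0],[8,1],[10,2],[10,5],[16,4],[21,3],[22,1],[24,1],[26,1],[28,5],[30,4],[31,4],[35,1],[37,5],[42,4],[44,0],[45,4],[46,4],[52,4],[53,4],[58,3],[61,4]]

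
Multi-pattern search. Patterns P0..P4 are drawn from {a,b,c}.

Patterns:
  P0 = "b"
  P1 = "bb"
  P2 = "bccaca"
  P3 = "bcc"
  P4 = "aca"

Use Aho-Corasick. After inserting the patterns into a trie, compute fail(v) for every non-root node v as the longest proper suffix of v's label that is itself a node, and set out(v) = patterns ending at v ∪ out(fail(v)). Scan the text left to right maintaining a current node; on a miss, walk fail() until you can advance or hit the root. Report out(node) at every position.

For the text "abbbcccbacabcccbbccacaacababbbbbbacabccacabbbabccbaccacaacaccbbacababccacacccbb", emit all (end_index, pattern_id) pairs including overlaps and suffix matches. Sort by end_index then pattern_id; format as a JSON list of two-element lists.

Construct AC machine:
Trie nodes:
  n0 'ε': a→8 b→1
  n1 'b': b→2 c→3  ←P0
  n2 'bb': ·  ←P1
  n3 'bc': c→4
  n4 'bcc': a→5  ←P3
  n5 'bcca': c→6
  n6 'bccac': a→7
  n7 'bccaca': ·  ←P2
  n8 'a': c→9
  n9 'ac': a→10
  n10 'aca': ·  ←P4

Failure links (BFS by depth):
  n1('b'): parent n0 fail=0; on 'b' 0 → fail=0;  out {0}∪∅={0}
  n8('a'): parent n0 fail=0; on 'a' 0 → fail=0;  out ∅∪∅=∅
  n2('bb'): parent n1 fail=0; on 'b' 0 → fail=1;  out {1}∪{0}={0,1}
  n3('bc'): parent n1 fail=0; on 'c' 0 → fail=0;  out ∅∪∅=∅
  n9('ac'): parent n8 fail=0; on 'c' 0 → fail=0;  out ∅∪∅=∅
  n4('bcc'): parent n3 fail=0; on 'c' 0 → fail=0;  out {3}∪∅={3}
  n10('aca'): parent n9 fail=0; on 'a' 0 → fail=8;  out {4}∪∅={4}
  n5('bcca'): parent n4 fail=0; on 'a' 0 → fail=8;  out ∅∪∅=∅
  n6('bccac'): parent n5 fail=8; on 'c' 8 → fail=9;  out ∅∪∅=∅
  n7('bccaca'): parent n6 fail=9; on 'a' 9 → fail=10;  out {2}∪{4}={2,4}

Text stream:
i=0 'a': node 0→8
i=1 'b': node 8→1 (via fail)  → match P0@[1:1]
i=2 'b': node 1→2  → match P0@[2:2],P1@[1:2]
i=3 'b': node 2→2 (via fail)  → match P0@[3:3],P1@[2:3]
i=4 'c': node 2→3 (via fail)
i=5 'c': node 3→4  → match P3@[3:5]
i=6 'c': node 4→0 (via fail)
i=7 'b': node 0→1  → match P0@[7:7]
i=8 'a': node 1→8 (via fail)
i=9 'c': node 8→9
i=10 'a': node 9→10  → match P4@[8:10]
i=11 'b': node 10→1 (via fail)  → match P0@[11:11]
i=12 'c': node 1→3
i=13 'c': node 3→4  → match P3@[11:13]
i=14 'c': node 4→0 (via fail)
i=15 'b': node 0→1  → match P0@[15:15]
i=16 'b': node 1→2  → match P0@[16:16],P1@[15:16]
i=17 'c': node 2→3 (via fail)
i=18 'c': node 3→4  → match P3@[16:18]
i=19 'a': node 4→5
i=20 'c': node 5→6
i=21 'a': node 6→7  → match P2@[16:21],P4@[19:21]
i=22 'a': node 7→8 (via fail)
i=23 'c': node 8→9
i=24 'a': node 9→10  → match P4@[22:24]
i=25 'b': node 10→1 (via fail)  → match P0@[25:25]
i=26 'a': node 1→8 (via fail)
i=27 'b': node 8→1 (via fail)  → match P0@[27:27]
i=28 'b': node 1→2  → match P0@[28:28],P1@[27:28]
i=29 'b': node 2→2 (via fail)  → match P0@[29:29],P1@[28:29]
i=30 'b': node 2→2 (via fail)  → match P0@[30:30],P1@[29:30]
i=31 'b': node 2→2 (via fail)  → match P0@[31:31],P1@[30:31]
i=32 'b': node 2→2 (via fail)  → match P0@[32:32],P1@[31:32]
i=33 'a': node 2→8 (via fail)
i=34 'c': node 8→9
i=35 'a': node 9→10  → match P4@[33:35]
i=36 'b': node 10→1 (via fail)  → match P0@[36:36]
i=37 'c': node 1→3
i=38 'c': node 3→4  → match P3@[36:38]
i=39 'a': node 4→5
i=40 'c': node 5→6
i=41 'a': node 6→7  → match P2@[36:41],P4@[39:41]
i=42 'b': node 7→1 (via fail)  → match P0@[42:42]
i=43 'b': node 1→2  → match P0@[43:43],P1@[42:43]
i=44 'b': node 2→2 (via fail)  → match P0@[44:44],P1@[43:44]
i=45 'a': node 2→8 (via fail)
i=46 'b': node 8→1 (via fail)  → match P0@[46:46]
i=47 'c': node 1→3
i=48 'c': node 3→4  → match P3@[46:48]
i=49 'b': node 4→1 (via fail)  → match P0@[49:49]
i=50 'a': node 1→8 (via fail)
i=51 'c': node 8→9
i=52 'c': node 9→0 (via fail)
i=53 'a': node 0→8
i=54 'c': node 8→9
i=55 'a': node 9→10  → match P4@[53:55]
i=56 'a': node 10→8 (via fail)
i=57 'c': node 8→9
i=58 'a': node 9→10  → match P4@[56:58]
i=59 'c': node 10→9 (via fail)
i=60 'c': node 9→0 (via fail)
i=61 'b': node 0→1  → match P0@[61:61]
i=62 'b': node 1→2  → match P0@[62:62],P1@[61:62]
i=63 'a': node 2→8 (via fail)
i=64 'c': node 8→9
i=65 'a': node 9→10  → match P4@[63:65]
i=66 'b': node 10→1 (via fail)  → match P0@[66:66]
i=67 'a': node 1→8 (via fail)
i=68 'b': node 8→1 (via fail)  → match P0@[68:68]
i=69 'c': node 1→3
i=70 'c': node 3→4  → match P3@[68:70]
i=71 'a': node 4→5
i=72 'c': node 5→6
i=73 'a': node 6→7  → match P2@[68:73],P4@[71:73]
i=74 'c': node 7→9 (via fail)
i=75 'c': node 9→0 (via fail)
i=76 'c': node 0→0
i=77 'b': node 0→1  → match P0@[77:77]
i=78 'b': node 1→2  → match P0@[78:78],P1@[77:78]

All matches (sorted): [[1,0],[2,0],[2,1],[3,0],[3,1],[5,3],[7,0],[10,4],[11,0],[13,3],[15,0],[16,0],[16,1],[18,3],[21,2],[21,4],[24,4],[25,0],[27,0],[28,0],[28,1],[29,0],[29,1],[30,0],[30,1],[31,0],[31,1],[32,0],[32,1],[35,4],[36,0],[38,3],[41,2],[41,4],[42,0],[43,0],[43,1],[44,0],[44,1],[46,0],[48,3],[49,0],[55,4],[58,4],[61,0],[62,0],[62,1],[65,4],[66,0],[68,0],[70,3],[73,2],[73,4],[77,0],[78,0],[78,1]]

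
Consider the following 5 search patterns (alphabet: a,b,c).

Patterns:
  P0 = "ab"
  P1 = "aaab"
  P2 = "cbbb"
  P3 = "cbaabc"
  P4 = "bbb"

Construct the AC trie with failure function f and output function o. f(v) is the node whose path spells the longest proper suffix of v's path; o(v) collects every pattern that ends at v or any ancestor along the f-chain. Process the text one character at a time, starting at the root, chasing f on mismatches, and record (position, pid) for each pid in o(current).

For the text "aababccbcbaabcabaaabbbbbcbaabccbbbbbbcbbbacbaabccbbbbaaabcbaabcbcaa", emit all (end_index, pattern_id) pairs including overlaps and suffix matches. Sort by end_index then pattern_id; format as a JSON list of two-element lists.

Construct AC machine:
Trie (insert patterns):
  0='ε' goto a→1 b→14 c→6
  1='a' goto a→3 b→2
  2='ab' goto ·  [P0 ends]
  3='aa' goto a→4
  4='aaa' goto b→5
  5='aaab' goto ·  [P1 ends]
  6='c' goto b→7
  7='cb' goto a→10 b→8
  8='cbb' goto b→9
  9='cbbb' goto ·  [P2 ends]
  10='cba' goto a→11
  11='cbaa' goto b→12
  12='cbaab' goto c→13
  13='cbaabc' goto ·  [P3 ends]
  14='b' goto b→15
  15='bb' goto b→16
  16='bbb' goto ·  [P4 ends]

BFS fail/out derivation:
  n1('a'): parent n0 fail=0; on 'a' 0 → fail=0;  out ∅∪∅=∅
  n6('c'): parent n0 fail=0; on 'c' 0 → fail=0;  out ∅∪∅=∅
  n14('b'): parent n0 fail=0; on 'b' 0 → fail=0;  out ∅∪∅=∅
  n2('ab'): parent n1 fail=0; on 'b' 0 → fail=14;  out {0}∪∅={0}
  n3('aa'): parent n1 fail=0; on 'a' 0 → fail=1;  out ∅∪∅=∅
  n7('cb'): parent n6 fail=0; on 'b' 0 → fail=14;  out ∅∪∅=∅
  n15('bb'): parent n14 fail=0; on 'b' 0 → fail=14;  out ∅∪∅=∅
  n4('aaa'): parent n3 fail=1; on 'a' 1 → fail=3;  out ∅∪∅=∅
  n8('cbb'): parent n7 fail=14; on 'b' 14 → fail=15;  out ∅∪∅=∅
  n10('cba'): parent n7 fail=14; on 'a' 14→0 → fail=1;  out ∅∪∅=∅
  n16('bbb'): parent n15 fail=14; on 'b' 14 → fail=15;  out {4}∪∅={4}
  n5('aaab'): parent n4 fail=3; on 'b' 3→1 → fail=2;  out {1}∪{0}={0,1}
  n9('cbbb'): parent n8 fail=15; on 'b' 15 → fail=16;  out {2}∪{4}={2,4}
  n11('cbaa'): parent n10 fail=1; on 'a' 1 → fail=3;  out ∅∪∅=∅
  n12('cbaab'): parent n11 fail=3; on 'b' 3→1 → fail=2;  out ∅∪{0}={0}
  n13('cbaabc'): parent n12 fail=2; on 'c' 2→14→0 → fail=6;  out {3}∪∅={3}

Run:
i=0 'a': node 0→1
i=1 'a': node 1→3
i=2 'b': node 3→2 (via fail)  emit P0@[1:2]
i=3 'a': node 2→1 (via fail)
i=4 'b': node 1→2  emit P0@[3:4]
i=5 'c': node 2→6 (via fail)
i=6 'c': node 6→6 (via fail)
i=7 'b': node 6→7
i=8 'c': node 7→6 (via fail)
i=9 'b': node 6→7
i=10 'a': node 7→10
i=11 'a': node 10→11
i=12 'b': node 11→12  emit P0@[11:12]
i=13 'c': node 12→13  emit P3@[8:13]
i=14 'a': node 13→1 (via fail)
i=15 'b': node 1→2  emit P0@[14:15]
i=16 'a': node 2→1 (via fail)
i=17 'a': node 1→3
i=18 'a': node 3→4
i=19 'b': node 4→5  emit P0@[18:19],P1@[16:19]
i=20 'b': node 5→15 (via fail)
i=21 'b': node 15→16  emit P4@[19:21]
i=22 'b': node 16→16 (via fail)  emit P4@[20:22]
i=23 'b': node 16→16 (via fail)  emit P4@[21:23]
i=24 'c': node 16→6 (via fail)
i=25 'b': node 6→7
i=26 'a': node 7→10
i=27 'a': node 10→11
i=28 'b': node 11→12  emit P0@[27:28]
i=29 'c': node 12→13  emit P3@[24:29]
i=30 'c': node 13→6 (via fail)
i=31 'b': node 6→7
i=32 'b': node 7→8
i=33 'b': node 8→9  emit P2@[30:33],P4@[31:33]
i=34 'b': node 9→16 (via fail)  emit P4@[32:34]
i=35 'b': node 16→16 (via fail)  emit P4@[33:35]
i=36 'b': node 16→16 (via fail)  emit P4@[34:36]
i=37 'c': node 16→6 (via fail)
i=38 'b': node 6→7
i=39 'b': node 7→8
i=40 'b': node 8→9  emit P2@[37:40],P4@[38:40]
i=41 'a': node 9→1 (via fail)
i=42 'c': node 1→6 (via fail)
i=43 'b': node 6→7
i=44 'a': node 7→10
i=45 'a': node 10→11
i=46 'b': node 11→12  emit P0@[45:46]
i=47 'c': node 12→13  emit P3@[42:47]
i=48 'c': node 13→6 (via fail)
i=49 'b': node 6→7
i=50 'b': node 7→8
i=51 'b': node 8→9  emit P2@[48:51],P4@[49:51]
i=52 'b': node 9→16 (via fail)  emit P4@[50:52]
i=53 'a': node 16→1 (via fail)
i=54 'a': node 1→3
i=55 'a': node 3→4
i=56 'b': node 4→5  emit P0@[55:56],P1@[53:56]
i=57 'c': node 5→6 (via fail)
i=58 'b': node 6→7
i=59 'a': node 7→10
i=60 'a': node 10→11
i=61 'b': node 11→12  emit P0@[60:61]
i=62 'c': node 12→13  emit P3@[57:62]
i=63 'b': node 13→7 (via fail)
i=64 'c': node 7→6 (via fail)
i=65 'a': node 6→1 (via fail)
i=66 'a': node 1→3

Result: [[2,0],[4,0],[12,0],[13,3],[15,0],[19,0],[19,1],[21,4],[22,4],[23,4],[28,0],[29,3],[33,2],[33,4],[34,4],[35,4],[36,4],[40,2],[40,4],[46,0],[47,3],[51,2],[51,4],[52,4],[56,0],[56,1],[61,0],[62,3]]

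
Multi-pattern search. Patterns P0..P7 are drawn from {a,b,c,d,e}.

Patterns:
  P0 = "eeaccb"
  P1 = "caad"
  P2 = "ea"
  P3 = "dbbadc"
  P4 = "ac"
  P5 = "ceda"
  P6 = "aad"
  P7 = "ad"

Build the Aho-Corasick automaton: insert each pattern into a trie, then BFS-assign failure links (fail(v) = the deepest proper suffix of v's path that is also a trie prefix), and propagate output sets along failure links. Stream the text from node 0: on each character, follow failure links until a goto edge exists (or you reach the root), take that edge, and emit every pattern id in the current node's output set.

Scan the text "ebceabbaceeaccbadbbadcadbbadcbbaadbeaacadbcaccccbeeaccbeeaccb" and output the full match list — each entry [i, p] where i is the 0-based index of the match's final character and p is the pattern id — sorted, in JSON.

Construct AC machine:
Trie nodes:
  0='ε' goto a→18 c→7 d→12 e→1
  1='e' goto a→11 e→2
  2='ee' goto a→3
  3='eea' goto c→4
  4='eeac' goto c→5
  5='eeacc' goto b→6
  6='eeaccb' goto ·  [P0 ends]
  7='c' goto a→8 e→20
  8='ca' goto a→9
  9='caa' goto d→10
  10='caad' goto ·  [P1 ends]
  11='ea' goto ·  [P2 ends]
  12='d' goto b→13
  13='db' goto b→14
  14='dbb' goto a→15
  15='dbba' goto d→16
  16='dbbad' goto c→17
  17='dbbadc' goto ·  [P3 ends]
  18='a' goto a→23 c→19 d→25
  19='ac' goto ·  [P4 ends]
  20='ce' goto d→21
  21='ced' goto a→22
  22='ceda' goto ·  [P5 ends]
  23='aa' goto d→24
  24='aad' goto ·  [P6 ends]
  25='ad' goto ·  [P7 ends]

Failure links (BFS by depth):
  fail(1) 'e': from fail(0)=0 chase 'e': 0 ⇒ 0;  out=∅∪out(0)=∅
  fail(7) 'c': from fail(0)=0 chase 'c': 0 ⇒ 0;  out=∅∪out(0)=∅
  fail(12) 'd': from fail(0)=0 chase 'd': 0 ⇒ 0;  out=∅∪out(0)=∅
  fail(18) 'a': from fail(0)=0 chase 'a': 0 ⇒ 0;  out=∅∪out(0)=∅
  fail(2) 'ee': from fail(1)=0 chase 'e': 0 ⇒ 1;  out=∅∪out(1)=∅
  fail(8) 'ca': from fail(7)=0 chase 'a': 0 ⇒ 18;  out=∅∪out(18)=∅
  fail(11) 'ea': from fail(1)=0 chase 'a': 0 ⇒ 18;  out={2}∪out(18)={2}
  fail(13) 'db': from fail(12)=0 chase 'b': 0 ⇒ 0;  out=∅∪out(0)=∅
  fail(19) 'ac': from fail(18)=0 chase 'c': 0 ⇒ 7;  out={4}∪out(7)={4}
  fail(20) 'ce': from fail(7)=0 chase 'e': 0 ⇒ 1;  out=∅∪out(1)=∅
  fail(23) 'aa': from fail(18)=0 chase 'a': 0 ⇒ 18;  out=∅∪out(18)=∅
  fail(25) 'ad': from fail(18)=0 chase 'd': 0 ⇒ 12;  out={7}∪out(12)={7}
  fail(3) 'eea': from fail(2)=1 chase 'a': 1 ⇒ 11;  out=∅∪out(11)={2}
  fail(9) 'caa': from fail(8)=18 chase 'a': 18 ⇒ 23;  out=∅∪out(23)=∅
  fail(14) 'dbb': from fail(13)=0 chase 'b': 0 ⇒ 0;  out=∅∪out(0)=∅
  fail(21) 'ced': from fail(20)=1 chase 'd': 1→0 ⇒ 12;  out=∅∪out(12)=∅
  fail(24) 'aad': from fail(23)=18 chase 'd': 18 ⇒ 25;  out={6}∪out(25)={6,7}
  fail(4) 'eeac': from fail(3)=11 chase 'c': 11→18 ⇒ 19;  out=∅∪out(19)={4}
  fail(10) 'caad': from fail(9)=23 chase 'd': 23 ⇒ 24;  out={1}∪out(24)={1,6,7}
  fail(15) 'dbba': from fail(14)=0 chase 'a': 0 ⇒ 18;  out=∅∪out(18)=∅
  fail(22) 'ceda': from fail(21)=12 chase 'a': 12→0 ⇒ 18;  out={5}∪out(18)={5}
  fail(5) 'eeacc': from fail(4)=19 chase 'c': 19→7→0 ⇒ 7;  out=∅∪out(7)=∅
  fail(16) 'dbbad': from fail(15)=18 chase 'd': 18 ⇒ 25;  out=∅∪out(25)={7}
  fail(6) 'eeaccb': from fail(5)=7 chase 'b': 7→0 ⇒ 0;  out={0}∪out(0)={0}
  fail(17) 'dbbadc': from fail(16)=25 chase 'c': 25→12→0 ⇒ 7;  out={3}∪out(7)={3}

Text stream:
[0] read 'e'  n0⇒n1
[1] read 'b'  n1⇒n0 ·f
[2] read 'c'  n0⇒n7
[3] read 'e'  n7⇒n20
[4] read 'a'  n20⇒n11 ·f  → match P2@[3:4]
[5] read 'b'  n11⇒n0 ·f
[6] read 'b'  n0⇒n0
[7] read 'a'  n0⇒n18
[8] read 'c'  n18⇒n19  → match P4@[7:8]
[9] read 'e'  n19⇒n20 ·f
[10] read 'e'  n20⇒n2 ·f
[11] read 'a'  n2⇒n3  → match P2@[10:11]
[12] read 'c'  n3⇒n4  → match P4@[11:12]
[13] read 'c'  n4⇒n5
[14] read 'b'  n5⇒n6  → match P0@[9:14]
[15] read 'a'  n6⇒n18 ·f
[16] read 'd'  n18⇒n25  → match P7@[15:16]
[17] read 'b'  n25⇒n13 ·f
[18] read 'b'  n13⇒n14
[19] read 'a'  n14⇒n15
[20] read 'd'  n15⇒n16  → match P7@[19:20]
[21] read 'c'  n16⇒n17  → match P3@[16:21]
[22] read 'a'  n17⇒n8 ·f
[23] read 'd'  n8⇒n25 ·f  → match P7@[22:23]
[24] read 'b'  n25⇒n13 ·f
[25] read 'b'  n13⇒n14
[26] read 'a'  n14⇒n15
[27] read 'd'  n15⇒n16  → match P7@[26:27]
[28] read 'c'  n16⇒n17  → match P3@[23:28]
[29] read 'b'  n17⇒n0 ·f
[30] read 'b'  n0⇒n0
[31] read 'a'  n0⇒n18
[32] read 'a'  n18⇒n23
[33] read 'd'  n23⇒n24  → match P6@[31:33],P7@[32:33]
[34] read 'b'  n24⇒n13 ·f
[35] read 'e'  n13⇒n1 ·f
[36] read 'a'  n1⇒n11  → match P2@[35:36]
[37] read 'a'  n11⇒n23 ·f
[38] read 'c'  n23⇒n19 ·f  → match P4@[37:38]
[39] read 'a'  n19⇒n8 ·f
[40] read 'd'  n8⇒n25 ·f  → match P7@[39:40]
[41] read 'b'  n25⇒n13 ·f
[42] read 'c'  n13⇒n7 ·f
[43] read 'a'  n7⇒n8
[44] read 'c'  n8⇒n19 ·f  → match P4@[43:44]
[45] read 'c'  n19⇒n7 ·f
[46] read 'c'  n7⇒n7 ·f
[47] read 'c'  n7⇒n7 ·f
[48] read 'b'  n7⇒n0 ·f
[49] read 'e'  n0⇒n1
[50] read 'e'  n1⇒n2
[51] read 'a'  n2⇒n3  → match P2@[50:51]
[52] read 'c'  n3⇒n4  → match P4@[51:52]
[53] read 'c'  n4⇒n5
[54] read 'b'  n5⇒n6  → match P0@[49:54]
[55] read 'e'  n6⇒n1 ·f
[56] read 'e'  n1⇒n2
[57] read 'a'  n2⇒n3  → match P2@[56:57]
[58] read 'c'  n3⇒n4  → match P4@[57:58]
[59] read 'c'  n4⇒n5
[60] read 'b'  n5⇒n6  → match P0@[55:60]

All matches (sorted): [[4,2],[8,4],[11,2],[12,4],[14,0],[16,7],[20,7],[21,3],[23,7],[27,7],[28,3],[33,6],[33,7],[36,2],[38,4],[40,7],[44,4],[51,2],[52,4],[54,0],[57,2],[58,4],[60,0]]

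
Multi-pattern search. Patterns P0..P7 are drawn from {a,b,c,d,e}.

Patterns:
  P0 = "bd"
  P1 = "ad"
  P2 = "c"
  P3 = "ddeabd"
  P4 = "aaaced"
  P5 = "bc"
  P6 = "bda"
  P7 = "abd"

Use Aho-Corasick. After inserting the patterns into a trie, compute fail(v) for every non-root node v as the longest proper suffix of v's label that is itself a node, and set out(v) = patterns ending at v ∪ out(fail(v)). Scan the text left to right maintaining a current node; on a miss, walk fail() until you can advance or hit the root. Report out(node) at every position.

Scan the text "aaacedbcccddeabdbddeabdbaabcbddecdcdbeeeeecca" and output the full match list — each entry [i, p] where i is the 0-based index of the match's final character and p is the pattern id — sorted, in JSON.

Construct AC machine:
Trie nodes:
  n0 'ε': a→3 b→1 c→5 d→6
  n1 'b': c→17 d→2
  n2 'bd': a→18  [P0 ends]
  n3 'a': a→12 b→19 d→4
  n4 'ad': ·  [P1 ends]
  n5 'c': ·  [P2 ends]
  n6 'd': d→7
  n7 'dd': e→8
  n8 'dde': a→9
  n9 'ddea': b→10
  n10 'ddeab': d→11
  n11 'ddeabd': ·  [P3 ends]
  n12 'aa': a→13
  n13 'aaa': c→14
  n14 'aaac': e→15
  n15 'aaace': d→16
  n16 'aaaced': ·  [P4 ends]
  n17 'bc': ·  [P5 ends]
  n18 'bda': ·  [P6 ends]
  n19 'ab': d→20
  n20 'abd': ·  [P7 ends]

Failure links (BFS by depth):
  n1('b'): parent n0 fail=0; on 'b' 0 → fail=0;  out ∅∪∅=∅
  n3('a'): parent n0 fail=0; on 'a' 0 → fail=0;  out ∅∪∅=∅
  n5('c'): parent n0 fail=0; on 'c' 0 → fail=0;  out {2}∪∅={2}
  n6('d'): parent n0 fail=0; on 'd' 0 → fail=0;  out ∅∪∅=∅
  n2('bd'): parent n1 fail=0; on 'd' 0 → fail=6;  out {0}∪∅={0}
  n4('ad'): parent n3 fail=0; on 'd' 0 → fail=6;  out {1}∪∅={1}
  n7('dd'): parent n6 fail=0; on 'd' 0 → fail=6;  out ∅∪∅=∅
  n12('aa'): parent n3 fail=0; on 'a' 0 → fail=3;  out ∅∪∅=∅
  n17('bc'): parent n1 fail=0; on 'c' 0 → fail=5;  out {5}∪{2}={2,5}
  n19('ab'): parent n3 fail=0; on 'b' 0 → fail=1;  out ∅∪∅=∅
  n8('dde'): parent n7 fail=6; on 'e' 6→0 → fail=0;  out ∅∪∅=∅
  n13('aaa'): parent n12 fail=3; on 'a' 3 → fail=12;  out ∅∪∅=∅
  n18('bda'): parent n2 fail=6; on 'a' 6→0 → fail=3;  out {6}∪∅={6}
  n20('abd'): parent n19 fail=1; on 'd' 1 → fail=2;  out {7}∪{0}={0,7}
  n9('ddea'): parent n8 fail=0; on 'a' 0 → fail=3;  out ∅∪∅=∅
  n14('aaac'): parent n13 fail=12; on 'c' 12→3→0 → fail=5;  out ∅∪{2}={2}
  n10('ddeab'): parent n9 fail=3; on 'b' 3 → fail=19;  out ∅∪∅=∅
  n15('aaace'): parent n14 fail=5; on 'e' 5→0 → fail=0;  out ∅∪∅=∅
  n11('ddeabd'): parent n10 fail=19; on 'd' 19 → fail=20;  out {3}∪{0,7}={0,3,7}
  n16('aaaced'): parent n15 fail=0; on 'd' 0 → fail=6;  out {4}∪∅={4}

Text stream:
[0] read 'a'  n0⇒n3
[1] read 'a'  n3⇒n12
[2] read 'a'  n12⇒n13
[3] read 'c'  n13⇒n14  ** P2@[3:3]
[4] read 'e'  n14⇒n15
[5] read 'd'  n15⇒n16  ** P4@[0:5]
[6] read 'b'  n16⇒n1 (fail-walked)
[7] read 'c'  n1⇒n17  ** P2@[7:7],P5@[6:7]
[8] read 'c'  n17⇒n5 (fail-walked)  ** P2@[8:8]
[9] read 'c'  n5⇒n5 (fail-walked)  ** P2@[9:9]
[10] read 'd'  n5⇒n6 (fail-walked)
[11] read 'd'  n6⇒n7
[12] read 'e'  n7⇒n8
[13] read 'a'  n8⇒n9
[14] read 'b'  n9⇒n10
[15] read 'd'  n10⇒n11  ** P0@[14:15],P3@[10:15],P7@[13:15]
[16] read 'b'  n11⇒n1 (fail-walked)
[17] read 'd'  n1⇒n2  ** P0@[16:17]
[18] read 'd'  n2⇒n7 (fail-walked)
[19] read 'e'  n7⇒n8
[20] read 'a'  n8⇒n9
[21] read 'b'  n9⇒n10
[22] read 'd'  n10⇒n11  ** P0@[21:22],P3@[17:22],P7@[20:22]
[23] read 'b'  n11⇒n1 (fail-walked)
[24] read 'a'  n1⇒n3 (fail-walked)
[25] read 'a'  n3⇒n12
[26] read 'b'  n12⇒n19 (fail-walked)
[27] read 'c'  n19⇒n17 (fail-walked)  ** P2@[27:27],P5@[26:27]
[28] read 'b'  n17⇒n1 (fail-walked)
[29] read 'd'  n1⇒n2  ** P0@[28:29]
[30] read 'd'  n2⇒n7 (fail-walked)
[31] read 'e'  n7⇒n8
[32] read 'c'  n8⇒n5 (fail-walked)  ** P2@[32:32]
[33] read 'd'  n5⇒n6 (fail-walked)
[34] read 'c'  n6⇒n5 (fail-walked)  ** P2@[34:34]
[35] read 'd'  n5⇒n6 (fail-walked)
[36] read 'b'  n6⇒n1 (fail-walked)
[37] read 'e'  n1⇒n0 (fail-walked)
[38] read 'e'  n0⇒n0
[39] read 'e'  n0⇒n0
[40] read 'e'  n0⇒n0
[41] read 'e'  n0⇒n0
[42] read 'c'  n0⇒n5  ** P2@[42:42]
[43] read 'c'  n5⇒n5 (fail-walked)  ** P2@[43:43]
[44] read 'a'  n5⇒n3 (fail-walked)

All matches (sorted): [[3,2],[5,4],[7,2],[7,5],[8,2],[9,2],[15,0],[15,3],[15,7],[17,0],[22,0],[22,3],[22,7],[27,2],[27,5],[29,0],[32,2],[34,2],[42,2],[43,2]]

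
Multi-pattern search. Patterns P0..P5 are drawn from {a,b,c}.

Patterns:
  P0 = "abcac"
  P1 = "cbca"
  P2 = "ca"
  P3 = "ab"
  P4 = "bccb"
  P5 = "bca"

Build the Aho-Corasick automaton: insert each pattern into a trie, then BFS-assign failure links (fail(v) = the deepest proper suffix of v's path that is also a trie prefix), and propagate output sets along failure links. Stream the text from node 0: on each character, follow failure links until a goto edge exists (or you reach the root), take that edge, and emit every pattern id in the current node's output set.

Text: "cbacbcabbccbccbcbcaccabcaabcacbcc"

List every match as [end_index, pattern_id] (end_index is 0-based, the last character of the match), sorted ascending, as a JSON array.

Build:
Trie nodes:
  n0 'ε': a→1 b→11 c→6
  n1 'a': b→2
  n2 'ab': c→3  [P3 ends]
  n3 'abc': a→4
  n4 'abca': c→5
  n5 'abcac': ·  [P0 ends]
  n6 'c': a→10 b→7
  n7 'cb': c→8
  n8 'cbc': a→9
  n9 'cbca': ·  [P1 ends]
  n10 'ca': ·  [P2 ends]
  n11 'b': c→12
  n12 'bc': a→15 c→13
  n13 'bcc': b→14
  n14 'bccb': ·  [P4 ends]
  n15 'bca': ·  [P5 ends]

BFS fail/out derivation:
  fail(1) 'a': from fail(0)=0 chase 'a': 0 ⇒ 0;  out=∅∪out(0)=∅
  fail(6) 'c': from fail(0)=0 chase 'c': 0 ⇒ 0;  out=∅∪out(0)=∅
  fail(11) 'b': from fail(0)=0 chase 'b': 0 ⇒ 0;  out=∅∪out(0)=∅
  fail(2) 'ab': from fail(1)=0 chase 'b': 0 ⇒ 11;  out={3}∪out(11)={3}
  fail(7) 'cb': from fail(6)=0 chase 'b': 0 ⇒ 11;  out=∅∪out(11)=∅
  fail(10) 'ca': from fail(6)=0 chase 'a': 0 ⇒ 1;  out={2}∪out(1)={2}
  fail(12) 'bc': from fail(11)=0 chase 'c': 0 ⇒ 6;  out=∅∪out(6)=∅
  fail(3) 'abc': from fail(2)=11 chase 'c': 11 ⇒ 12;  out=∅∪out(12)=∅
  fail(8) 'cbc': from fail(7)=11 chase 'c': 11 ⇒ 12;  out=∅∪out(12)=∅
  fail(13) 'bcc': from fail(12)=6 chase 'c': 6→0 ⇒ 6;  out=∅∪out(6)=∅
  fail(15) 'bca': from fail(12)=6 chase 'a': 6 ⇒ 10;  out={5}∪out(10)={2,5}
  fail(4) 'abca': from fail(3)=12 chase 'a': 12 ⇒ 15;  out=∅∪out(15)={2,5}
  fail(9) 'cbca': from fail(8)=12 chase 'a': 12 ⇒ 15;  out={1}∪out(15)={1,2,5}
  fail(14) 'bccb': from fail(13)=6 chase 'b': 6 ⇒ 7;  out={4}∪out(7)={4}
  fail(5) 'abcac': from fail(4)=15 chase 'c': 15→10→1→0 ⇒ 6;  out={0}∪out(6)={0}

Text stream:
i=0 'c': node 0→6
i=1 'b': node 6→7
i=2 'a': node 7→1 ·f
i=3 'c': node 1→6 ·f
i=4 'b': node 6→7
i=5 'c': node 7→8
i=6 'a': node 8→9  ** P1@[3:6],P2@[5:6],P5@[4:6]
i=7 'b': node 9→2 ·f  ** P3@[6:7]
i=8 'b': node 2→11 ·f
i=9 'c': node 11→12
i=10 'c': node 12→13
i=11 'b': node 13→14  ** P4@[8:11]
i=12 'c': node 14→8 ·f
i=13 'c': node 8→13 ·f
i=14 'b': node 13→14  ** P4@[11:14]
i=15 'c': node 14→8 ·f
i=16 'b': node 8→7 ·f
i=17 'c': node 7→8
i=18 'a': node 8→9  ** P1@[15:18],P2@[17:18],P5@[16:18]
i=19 'c': node 9→6 ·f
i=20 'c': node 6→6 ·f
i=21 'a': node 6→10  ** P2@[20:21]
i=22 'b': node 10→2 ·f  ** P3@[21:22]
i=23 'c': node 2→3
i=24 'a': node 3→4  ** P2@[23:24],P5@[22:24]
i=25 'a': node 4→1 ·f
i=26 'b': node 1→2  ** P3@[25:26]
i=27 'c': node 2→3
i=28 'a': node 3→4  ** P2@[27:28],P5@[26:28]
i=29 'c': node 4→5  ** P0@[25:29]
i=30 'b': node 5→7 ·f
i=31 'c': node 7→8
i=32 'c': node 8→13 ·f

All matches (sorted): [[6,1],[6,2],[6,5],[7,3],[11,4],[14,4],[18,1],[18,2],[18,5],[21,2],[22,3],[24,2],[24,5],[26,3],[28,2],[28,5],[29,0]]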